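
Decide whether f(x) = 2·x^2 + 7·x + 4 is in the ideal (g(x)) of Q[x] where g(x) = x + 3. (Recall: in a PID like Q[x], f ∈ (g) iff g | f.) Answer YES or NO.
In Q[x] the ideal (g) consists of all multiples of g, so f ∈ (g) iff g | f, i.e. iff the remainder of f on division by g is 0. Divide f by g (g is monic, so eliminate the leading term of the running remainder at each step):
  leading term 2·x^2: subtract (2·x)·g(x) = 2·x^2 + 6·x, leaving x + 4
  leading term x: subtract (1)·g(x) = x + 3, leaving 1
The remainder r(x) = 1 ≠ 0 (and deg r < deg g), so g ∤ f, i.e. f ∉ (g).

Final answer: NO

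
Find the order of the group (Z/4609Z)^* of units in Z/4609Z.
|(Z/4609Z)^*| = 4180

(Z/4609Z)^* consists of the classes a with gcd(a, 4609) = 1, so its order is φ(4609). φ is multiplicative, with φ(p^e) = p^e − p^(e−1). Factorise 4609 = 11 · 419. Then
  φ(4609) = (11 − 1) · (419 − 1) = 10 · 418 = 4180.
Thus |(Z/4609Z)^*| = 4180.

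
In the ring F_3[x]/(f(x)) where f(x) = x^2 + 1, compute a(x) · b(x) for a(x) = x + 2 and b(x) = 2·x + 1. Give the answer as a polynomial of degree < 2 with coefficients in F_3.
Multiply as integer polynomials: a · b = 2·x^2 + 5·x + 2. Reducing coefficients mod 3: a · b ≡ 2·x^2 + 2·x + 2. Now divide by f(x) = x^2 + 1 in F_3[x], eliminating the leading term at each step:
  leading term 2·x^2: subtract (2)·f(x) = 2·x^2 + 2, leaving 2·x (coefficients mod 3)
The degree is now < 2, so this is the remainder. Hence a · b ≡ 2·x in F_3[x]/(f).

Final answer: a · b ≡ 2·x (mod f(x))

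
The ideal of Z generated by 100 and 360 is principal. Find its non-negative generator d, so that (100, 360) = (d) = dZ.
In the PID Z, (a, b) is generated by gcd(a, b). Compute gcd(360, 100) with the extended Euclidean algorithm, tracking rows (r, s, t) with s·360 + t·100 = r:
  row A: (360, 1, 0)   [1·360 + 0·100 = 360]
  row B: (100, 0, 1)   [0·360 + 1·100 = 100]
  360 = 3·100 + 60   → row C = row A − 3·row B = (60, 1, −3)   [check: 1·360 − 3·100 = 60]
  100 = 1·60 + 40   → row D = row B − 1·row C = (40, −1, 4)   [check: −1·360 + 4·100 = 40]
  60 = 1·40 + 20   → row E = row C − 1·row D = (20, 2, −7)   [check: 2·360 − 7·100 = 20]
  40 = 2·20 + 0   → remainder 0, stop. gcd = 20 (last nonzero row E).
So gcd(100, 360) = 20, with Bézout identity 2·360 − 7·100 = 20. Containment (⊇): the Bézout identity exhibits 20 as an element of (100, 360), giving (20) ⊆ (100, 360). Containment (⊆): since 20 | 100 and 20 | 360 (100 = 20·5, 360 = 20·18), every Z-linear combination of 100 and 360 is divisible by 20, so (100, 360) ⊆ (20). Therefore (100, 360) = (20), d = 20.

Final answer: (100, 360) = (20); d = 20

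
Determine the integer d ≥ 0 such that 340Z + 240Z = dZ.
(340, 240) = (20); d = 20

In the PID Z, (a, b) is generated by gcd(a, b). Compute gcd(340, 240) with the extended Euclidean algorithm, tracking rows (r, s, t) with s·340 + t·240 = r:
  row A: (340, 1, 0)   [1·340 + 0·240 = 340]
  row B: (240, 0, 1)   [0·340 + 1·240 = 240]
  340 = 1·240 + 100   → row C = row A − 1·row B = (100, 1, −1)   [check: 1·340 − 1·240 = 100]
  240 = 2·100 + 40   → row D = row B − 2·row C = (40, −2, 3)   [check: −2·340 + 3·240 = 40]
  100 = 2·40 + 20   → row E = row C − 2·row D = (20, 5, −7)   [check: 5·340 − 7·240 = 20]
  40 = 2·20 + 0   → remainder 0, stop. gcd = 20 (last nonzero row E).
So gcd(340, 240) = 20, with Bézout identity 5·340 − 7·240 = 20. Containment (⊇): the Bézout identity exhibits 20 as an element of (340, 240), giving (20) ⊆ (340, 240). Containment (⊆): since 20 | 340 and 20 | 240 (340 = 20·17, 240 = 20·12), every Z-linear combination of 340 and 240 is divisible by 20, so (340, 240) ⊆ (20). Therefore (340, 240) = (20), d = 20.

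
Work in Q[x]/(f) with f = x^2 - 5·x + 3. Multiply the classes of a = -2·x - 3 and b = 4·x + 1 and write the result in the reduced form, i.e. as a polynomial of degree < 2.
First multiply in Q[x] without reducing: a · b = -8·x^2 - 14·x - 3. Now divide by f(x) = x^2 - 5·x + 3, eliminating the leading term at each step:
  leading term -8·x^2: subtract (-8)·f(x) = -8·x^2 + 40·x - 24, leaving 21 - 54·x
The degree is now < 2, so this is the remainder. Hence a · b ≡ 21 - 54·x in Q[x]/(f).

Final answer: a · b ≡ 21 - 54·x (mod f(x))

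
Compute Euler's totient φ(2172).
φ is multiplicative, with φ(p^e) = p^e − p^(e−1). Factorise 2172 = 2^2 · 3 · 181. Then
  φ(2172) = (2^2 − 2^1) · (3 − 1) · (181 − 1) = 2 · 2 · 180 = 720.

Final answer: φ(2172) = 720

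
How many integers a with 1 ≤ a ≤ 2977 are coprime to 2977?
The number of a ∈ {1, ..., 2977} with gcd(a, 2977) = 1 is by definition Euler's totient φ(2977). φ is multiplicative, with φ(p^e) = p^e − p^(e−1). Factorise 2977 = 13 · 229. Then
  φ(2977) = (13 − 1) · (229 − 1) = 12 · 228 = 2736.
So there are 2736 such integers.

Final answer: 2736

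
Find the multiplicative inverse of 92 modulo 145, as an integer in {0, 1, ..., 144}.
Apply the extended Euclidean algorithm to (145, 92), tracking rows (r, s, t) with s·145 + t·92 = r. Each division r_prev = q·r_cur + r_new produces the new row as (previous row) − q·(current row):
  row A: (145, 1, 0)   [1·145 + 0·92 = 145]
  row B: (92, 0, 1)   [0·145 + 1·92 = 92]
  145 = 1·92 + 53   → row C = row A − 1·row B = (53, 1, −1)   [check: 1·145 − 1·92 = 53]
  92 = 1·53 + 39   → row D = row B − 1·row C = (39, −1, 2)   [check: −1·145 + 2·92 = 39]
  53 = 1·39 + 14   → row E = row C − 1·row D = (14, 2, −3)   [check: 2·145 − 3·92 = 14]
  39 = 2·14 + 11   → row F = row D − 2·row E = (11, −5, 8)   [check: −5·145 + 8·92 = 11]
  14 = 1·11 + 3   → row G = row E − 1·row F = (3, 7, −11)   [check: 7·145 − 11·92 = 3]
  11 = 3·3 + 2   → row H = row F − 3·row G = (2, −26, 41)   [check: −26·145 + 41·92 = 2]
  3 = 1·2 + 1   → row I = row G − 1·row H = (1, 33, −52)   [check: 33·145 − 52·92 = 1]
  2 = 2·1 + 0   → remainder 0, stop. gcd = 1 (last nonzero row I).
The gcd is 1, so 92 is invertible mod 145. The last nonzero row gives 33·145 − 52·92 = 1, so t = −52. So 92^(−1) ≡ −52 ≡ 93 (mod 145). Verify: 92 · 93 = 8556 ≡ 1 (mod 145). ✓

Final answer: 92^(−1) ≡ 93 (mod 145)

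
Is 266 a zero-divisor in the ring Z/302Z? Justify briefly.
gcd(266, 302) = 2 > 1, so 266 is not a unit in Z/302Z. In Z/nZ every nonzero non-unit is a zero-divisor: explicitly, take b = 302/gcd = 151 ≠ 0 (mod 302); then 266·151 = 40166 = 133·302, i.e. 266·151 ≡ 0 (mod 302). So 266 is a zero-divisor.

Final answer: YES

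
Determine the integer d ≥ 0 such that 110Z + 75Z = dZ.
(110, 75) = (5); d = 5

In the PID Z, (a, b) is generated by gcd(a, b). Compute gcd(110, 75) with the extended Euclidean algorithm, tracking rows (r, s, t) with s·110 + t·75 = r:
  row A: (110, 1, 0)   [1·110 + 0·75 = 110]
  row B: (75, 0, 1)   [0·110 + 1·75 = 75]
  110 = 1·75 + 35   → row C = row A − 1·row B = (35, 1, −1)   [check: 1·110 − 1·75 = 35]
  75 = 2·35 + 5   → row D = row B − 2·row C = (5, −2, 3)   [check: −2·110 + 3·75 = 5]
  35 = 7·5 + 0   → remainder 0, stop. gcd = 5 (last nonzero row D).
So gcd(110, 75) = 5, with Bézout identity −2·110 + 3·75 = 5. Containment (⊇): the Bézout identity exhibits 5 as an element of (110, 75), giving (5) ⊆ (110, 75). Containment (⊆): since 5 | 110 and 5 | 75 (110 = 5·22, 75 = 5·15), every Z-linear combination of 110 and 75 is divisible by 5, so (110, 75) ⊆ (5). Therefore (110, 75) = (5), d = 5.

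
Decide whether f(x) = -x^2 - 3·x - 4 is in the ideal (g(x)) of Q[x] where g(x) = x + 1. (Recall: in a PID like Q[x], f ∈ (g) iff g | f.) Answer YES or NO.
NO

In Q[x] the ideal (g) consists of all multiples of g, so f ∈ (g) iff g | f, i.e. iff the remainder of f on division by g is 0. Divide f by g (g is monic, so eliminate the leading term of the running remainder at each step):
  leading term -x^2: subtract (-x)·g(x) = -x^2 - x, leaving -2·x - 4
  leading term -2·x: subtract (-2)·g(x) = -2·x - 2, leaving -2
The remainder r(x) = -2 ≠ 0 (and deg r < deg g), so g ∤ f, i.e. f ∉ (g).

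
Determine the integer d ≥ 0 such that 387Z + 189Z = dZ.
In the PID Z, (a, b) is generated by gcd(a, b). Compute gcd(387, 189) with the extended Euclidean algorithm, tracking rows (r, s, t) with s·387 + t·189 = r:
  row A: (387, 1, 0)   [1·387 + 0·189 = 387]
  row B: (189, 0, 1)   [0·387 + 1·189 = 189]
  387 = 2·189 + 9   → row C = row A − 2·row B = (9, 1, −2)   [check: 1·387 − 2·189 = 9]
  189 = 21·9 + 0   → remainder 0, stop. gcd = 9 (last nonzero row C).
So gcd(387, 189) = 9, with Bézout identity 1·387 − 2·189 = 9. Containment (⊇): the Bézout identity exhibits 9 as an element of (387, 189), giving (9) ⊆ (387, 189). Containment (⊆): since 9 | 387 and 9 | 189 (387 = 9·43, 189 = 9·21), every Z-linear combination of 387 and 189 is divisible by 9, so (387, 189) ⊆ (9). Therefore (387, 189) = (9), d = 9.

Final answer: (387, 189) = (9); d = 9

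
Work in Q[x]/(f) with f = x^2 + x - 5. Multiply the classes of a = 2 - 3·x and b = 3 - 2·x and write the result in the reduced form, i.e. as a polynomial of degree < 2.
First multiply in Q[x] without reducing: a · b = 6·x^2 - 13·x + 6. Now divide by f(x) = x^2 + x - 5, eliminating the leading term at each step:
  leading term 6·x^2: subtract (6)·f(x) = 6·x^2 + 6·x - 30, leaving 36 - 19·x
The degree is now < 2, so this is the remainder. Hence a · b ≡ 36 - 19·x in Q[x]/(f).

Final answer: a · b ≡ 36 - 19·x (mod f(x))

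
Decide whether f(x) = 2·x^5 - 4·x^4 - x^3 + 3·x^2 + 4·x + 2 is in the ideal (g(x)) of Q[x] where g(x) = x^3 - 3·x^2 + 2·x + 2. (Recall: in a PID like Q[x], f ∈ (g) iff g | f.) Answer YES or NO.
NO

In Q[x] the ideal (g) consists of all multiples of g, so f ∈ (g) iff g | f, i.e. iff the remainder of f on division by g is 0. Divide f by g (g is monic, so eliminate the leading term of the running remainder at each step):
  leading term 2·x^5: subtract (2·x^2)·g(x) = 2·x^5 - 6·x^4 + 4·x^3 + 4·x^2, leaving 2·x^4 - 5·x^3 - x^2 + 4·x + 2
  leading term 2·x^4: subtract (2·x)·g(x) = 2·x^4 - 6·x^3 + 4·x^2 + 4·x, leaving x^3 - 5·x^2 + 2
  leading term x^3: subtract (1)·g(x) = x^3 - 3·x^2 + 2·x + 2, leaving -2·x^2 - 2·x
The remainder r(x) = -2·x^2 - 2·x ≠ 0 (and deg r < deg g), so g ∤ f, i.e. f ∉ (g).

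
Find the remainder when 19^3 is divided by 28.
27

Use repeated squaring. Binary(3) = 11. Walk through the bits of the exponent 3 left-to-right: at each bit after the leading one, square the running value, then multiply by 19 if the bit is 1 (always reducing mod 28):
  bit 1 = 1 (leading): start with 19.
  bit 2 = 1: square 19^2 = 361 ≡ 25; bit is 1, so multiply 25·19 = 475 ≡ 27 (mod 28).
Final value: 19^3 ≡ 27 (mod 28).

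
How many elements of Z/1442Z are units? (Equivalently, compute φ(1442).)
An element a ∈ Z/1442Z is a unit iff gcd(a, 1442) = 1, so the number of units is φ(1442). φ is multiplicative, with φ(p^e) = p^e − p^(e−1). Factorise 1442 = 2 · 7 · 103. Then
  φ(1442) = (2 − 1) · (7 − 1) · (103 − 1) = 1 · 6 · 102 = 612.

Final answer: Z/1442Z has φ(1442) = 612 units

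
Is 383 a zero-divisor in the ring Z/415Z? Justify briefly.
gcd(383, 415) = 1, so 383 is a unit in Z/415Z (it has a multiplicative inverse). A unit cannot be a zero-divisor: if 383·b ≡ 0 then multiplying both sides by 383^(−1) gives b ≡ 0. So 383 is not a zero-divisor.

Final answer: NO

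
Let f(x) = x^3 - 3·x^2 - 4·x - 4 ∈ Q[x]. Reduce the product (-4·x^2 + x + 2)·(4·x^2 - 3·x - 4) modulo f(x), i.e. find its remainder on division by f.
a · b ≡ -139·x^2 - 202·x - 136 (mod f(x))

First multiply in Q[x] without reducing: a · b = -16·x^4 + 16·x^3 + 21·x^2 - 10·x - 8. Now divide by f(x) = x^3 - 3·x^2 - 4·x - 4, eliminating the leading term at each step:
  leading term -16·x^4: subtract (-16·x)·f(x) = -16·x^4 + 48·x^3 + 64·x^2 + 64·x, leaving -32·x^3 - 43·x^2 - 74·x - 8
  leading term -32·x^3: subtract (-32)·f(x) = -32·x^3 + 96·x^2 + 128·x + 128, leaving -139·x^2 - 202·x - 136
The degree is now < 3, so this is the remainder. Hence a · b ≡ -139·x^2 - 202·x - 136 in Q[x]/(f).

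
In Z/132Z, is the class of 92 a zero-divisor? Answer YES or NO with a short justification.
gcd(92, 132) = 4 > 1, so 92 is not a unit in Z/132Z. In Z/nZ every nonzero non-unit is a zero-divisor: explicitly, take b = 132/gcd = 33 ≠ 0 (mod 132); then 92·33 = 3036 = 23·132, i.e. 92·33 ≡ 0 (mod 132). So 92 is a zero-divisor.

Final answer: YES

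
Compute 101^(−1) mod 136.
101^(−1) ≡ 101 (mod 136)

Apply the extended Euclidean algorithm to (136, 101), tracking rows (r, s, t) with s·136 + t·101 = r. Each division r_prev = q·r_cur + r_new produces the new row as (previous row) − q·(current row):
  row A: (136, 1, 0)   [1·136 + 0·101 = 136]
  row B: (101, 0, 1)   [0·136 + 1·101 = 101]
  136 = 1·101 + 35   → row C = row A − 1·row B = (35, 1, −1)   [check: 1·136 − 1·101 = 35]
  101 = 2·35 + 31   → row D = row B − 2·row C = (31, −2, 3)   [check: −2·136 + 3·101 = 31]
  35 = 1·31 + 4   → row E = row C − 1·row D = (4, 3, −4)   [check: 3·136 − 4·101 = 4]
  31 = 7·4 + 3   → row F = row D − 7·row E = (3, −23, 31)   [check: −23·136 + 31·101 = 3]
  4 = 1·3 + 1   → row G = row E − 1·row F = (1, 26, −35)   [check: 26·136 − 35·101 = 1]
  3 = 3·1 + 0   → remainder 0, stop. gcd = 1 (last nonzero row G).
The gcd is 1, so 101 is invertible mod 136. The last nonzero row gives 26·136 − 35·101 = 1, so t = −35. So 101^(−1) ≡ −35 ≡ 101 (mod 136). Verify: 101 · 101 = 10201 ≡ 1 (mod 136). ✓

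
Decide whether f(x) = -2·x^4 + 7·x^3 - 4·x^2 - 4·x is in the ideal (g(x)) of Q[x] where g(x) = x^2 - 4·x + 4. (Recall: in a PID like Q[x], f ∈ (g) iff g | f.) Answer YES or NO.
YES

In Q[x] the ideal (g) consists of all multiples of g, so f ∈ (g) iff g | f, i.e. iff the remainder of f on division by g is 0. Divide f by g (g is monic, so eliminate the leading term of the running remainder at each step):
  leading term -2·x^4: subtract (-2·x^2)·g(x) = -2·x^4 + 8·x^3 - 8·x^2, leaving -x^3 + 4·x^2 - 4·x
  leading term -x^3: subtract (-x)·g(x) = -x^3 + 4·x^2 - 4·x, leaving 0
The remainder is 0, so f(x) = g(x) · h(x) with h(x) = -2·x^2 - x. Hence g | f, i.e. f ∈ (g).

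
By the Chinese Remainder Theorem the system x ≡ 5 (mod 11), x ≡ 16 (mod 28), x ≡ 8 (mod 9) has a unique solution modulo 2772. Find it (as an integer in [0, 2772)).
The moduli 11, 28, 9 are pairwise coprime, so by the CRT there is a unique solution mod 11·28·9 = 2772.
Solve by successive substitution. Start with x ≡ 5 (mod 11).
  Combine with x ≡ 16 (mod 28): write x = 5 + 11·t and require 5 + 11·t ≡ 16 (mod 28), i.e. 11·t ≡ 16 − 5 ≡ 11 (mod 28). Since 11^(−1) ≡ 23 (mod 28), t ≡ 23·11 ≡ 1 (mod 28). So x ≡ 5 + 11·1 = 16 (mod 308).
  Combine with x ≡ 8 (mod 9): write x = 16 + 308·t and require 16 + 308·t ≡ 8 (mod 9), i.e. 308·t ≡ 8 − 16 ≡ 1 (mod 9). Since 308^(−1) ≡ 5 (mod 9) (308 ≡ 2 (mod 9)), t ≡ 5·1 ≡ 5 (mod 9). So x ≡ 16 + 308·5 = 1556 (mod 2772).
Unique solution in [0, 2772): x = 1556.

Final answer: x ≡ 1556 (mod 2772); the representative in [0, 2772) is 1556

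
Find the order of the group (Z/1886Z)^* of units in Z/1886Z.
|(Z/1886Z)^*| = 880

(Z/1886Z)^* consists of the classes a with gcd(a, 1886) = 1, so its order is φ(1886). φ is multiplicative, with φ(p^e) = p^e − p^(e−1). Factorise 1886 = 2 · 23 · 41. Then
  φ(1886) = (2 − 1) · (23 − 1) · (41 − 1) = 1 · 22 · 40 = 880.
Thus |(Z/1886Z)^*| = 880.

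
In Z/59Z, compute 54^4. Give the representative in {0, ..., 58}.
Use repeated squaring. Binary(4) = 100. Walk through the bits of the exponent 4 left-to-right: at each bit after the leading one, square the running value, then multiply by 54 if the bit is 1 (always reducing mod 59):
  bit 1 = 1 (leading): start with 54.
  bit 2 = 0: square 54^2 = 2916 ≡ 25 (mod 59).
  bit 3 = 0: square 25^2 = 625 ≡ 35 (mod 59).
Final value: 54^4 ≡ 35 (mod 59).

Final answer: 35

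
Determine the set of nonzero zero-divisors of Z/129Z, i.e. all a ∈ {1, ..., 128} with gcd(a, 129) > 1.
An element a ∈ Z/129Z (with a ≠ 0) is a zero-divisor iff gcd(a, 129) > 1 (because a is a unit precisely when gcd(a, n) = 1, and in Z/nZ every nonzero, non-unit element is a zero-divisor). Scan a = 1, ..., 128 and keep those with gcd(a, 129) > 1:
  gcd(3, 129) = 3, gcd(6, 129) = 3, gcd(9, 129) = 3, gcd(12, 129) = 3, gcd(15, 129) = 3, gcd(18, 129) = 3, gcd(21, 129) = 3, gcd(24, 129) = 3, gcd(27, 129) = 3, gcd(30, 129) = 3, gcd(33, 129) = 3, gcd(36, 129) = 3, gcd(39, 129) = 3, gcd(42, 129) = 3, gcd(43, 129) = 43, gcd(45, 129) = 3, gcd(48, 129) = 3, gcd(51, 129) = 3, gcd(54, 129) = 3, gcd(57, 129) = 3, gcd(60, 129) = 3, gcd(63, 129) = 3, gcd(66, 129) = 3, gcd(69, 129) = 3, gcd(72, 129) = 3, gcd(75, 129) = 3, gcd(78, 129) = 3, gcd(81, 129) = 3, gcd(84, 129) = 3, gcd(86, 129) = 43, gcd(87, 129) = 3, gcd(90, 129) = 3, gcd(93, 129) = 3, gcd(96, 129) = 3, gcd(99, 129) = 3, gcd(102, 129) = 3, gcd(105, 129) = 3, gcd(108, 129) = 3, gcd(111, 129) = 3, gcd(114, 129) = 3, gcd(117, 129) = 3, gcd(120, 129) = 3, gcd(123, 129) = 3, gcd(126, 129) = 3.
All other a ∈ {1, ..., 128} have gcd(a, 129) = 1 and are units. So the nonzero zero-divisors are exactly the 44 values of a appearing in this scan.

Final answer: nonzero zero-divisors of Z/129Z = {3, 6, 9, 12, 15, 18, 21, 24, 27, 30, 33, 36, 39, 42, 43, 45, 48, 51, 54, 57, 60, 63, 66, 69, 72, 75, 78, 81, 84, 86, 87, 90, 93, 96, 99, 102, 105, 108, 111, 114, 117, 120, 123, 126}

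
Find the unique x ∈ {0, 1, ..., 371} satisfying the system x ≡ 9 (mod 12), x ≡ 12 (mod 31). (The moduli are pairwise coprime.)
The moduli 12, 31 are pairwise coprime, so by the CRT there is a unique solution mod 12·31 = 372.
Solve by successive substitution. Start with x ≡ 9 (mod 12).
  Combine with x ≡ 12 (mod 31): write x = 9 + 12·t and require 9 + 12·t ≡ 12 (mod 31), i.e. 12·t ≡ 12 − 9 ≡ 3 (mod 31). Since 12^(−1) ≡ 13 (mod 31), t ≡ 13·3 ≡ 8 (mod 31). So x ≡ 9 + 12·8 = 105 (mod 372).
Unique solution in [0, 372): x = 105.

Final answer: x ≡ 105 (mod 372); the representative in [0, 372) is 105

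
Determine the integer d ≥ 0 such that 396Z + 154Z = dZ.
(396, 154) = (22); d = 22

In the PID Z, (a, b) is generated by gcd(a, b). Compute gcd(396, 154) with the extended Euclidean algorithm, tracking rows (r, s, t) with s·396 + t·154 = r:
  row A: (396, 1, 0)   [1·396 + 0·154 = 396]
  row B: (154, 0, 1)   [0·396 + 1·154 = 154]
  396 = 2·154 + 88   → row C = row A − 2·row B = (88, 1, −2)   [check: 1·396 − 2·154 = 88]
  154 = 1·88 + 66   → row D = row B − 1·row C = (66, −1, 3)   [check: −1·396 + 3·154 = 66]
  88 = 1·66 + 22   → row E = row C − 1·row D = (22, 2, −5)   [check: 2·396 − 5·154 = 22]
  66 = 3·22 + 0   → remainder 0, stop. gcd = 22 (last nonzero row E).
So gcd(396, 154) = 22, with Bézout identity 2·396 − 5·154 = 22. Containment (⊇): the Bézout identity exhibits 22 as an element of (396, 154), giving (22) ⊆ (396, 154). Containment (⊆): since 22 | 396 and 22 | 154 (396 = 22·18, 154 = 22·7), every Z-linear combination of 396 and 154 is divisible by 22, so (396, 154) ⊆ (22). Therefore (396, 154) = (22), d = 22.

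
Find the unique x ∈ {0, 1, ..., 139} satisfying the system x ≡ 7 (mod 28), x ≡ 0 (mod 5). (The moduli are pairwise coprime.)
The moduli 28, 5 are pairwise coprime, so by the CRT there is a unique solution mod 28·5 = 140.
Solve by successive substitution. Start with x ≡ 7 (mod 28).
  Combine with x ≡ 0 (mod 5): write x = 7 + 28·t and require 7 + 28·t ≡ 0 (mod 5), i.e. 28·t ≡ 0 − 7 ≡ 3 (mod 5). Since 28^(−1) ≡ 2 (mod 5) (28 ≡ 3 (mod 5)), t ≡ 2·3 ≡ 1 (mod 5). So x ≡ 7 + 28·1 = 35 (mod 140).
Unique solution in [0, 140): x = 35.

Final answer: x ≡ 35 (mod 140); the representative in [0, 140) is 35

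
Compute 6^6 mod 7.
Use repeated squaring. Binary(6) = 110. Walk through the bits of the exponent 6 left-to-right: at each bit after the leading one, square the running value, then multiply by 6 if the bit is 1 (always reducing mod 7):
  bit 1 = 1 (leading): start with 6.
  bit 2 = 1: square 6^2 = 36 ≡ 1; bit is 1, so multiply 1·6 = 6 (mod 7).
  bit 3 = 0: square 6^2 = 36 ≡ 1 (mod 7).
Final value: 6^6 ≡ 1 (mod 7).

Final answer: 1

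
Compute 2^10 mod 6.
Use repeated squaring. Binary(10) = 1010. Walk through the bits of the exponent 10 left-to-right: at each bit after the leading one, square the running value, then multiply by 2 if the bit is 1 (always reducing mod 6):
  bit 1 = 1 (leading): start with 2.
  bit 2 = 0: square 2^2 = 4 (mod 6).
  bit 3 = 1: square 4^2 = 16 ≡ 4; bit is 1, so multiply 4·2 = 8 ≡ 2 (mod 6).
  bit 4 = 0: square 2^2 = 4 (mod 6).
Final value: 2^10 ≡ 4 (mod 6).

Final answer: 4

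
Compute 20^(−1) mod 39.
Apply the extended Euclidean algorithm to (39, 20), tracking rows (r, s, t) with s·39 + t·20 = r. Each division r_prev = q·r_cur + r_new produces the new row as (previous row) − q·(current row):
  row A: (39, 1, 0)   [1·39 + 0·20 = 39]
  row B: (20, 0, 1)   [0·39 + 1·20 = 20]
  39 = 1·20 + 19   → row C = row A − 1·row B = (19, 1, −1)   [check: 1·39 − 1·20 = 19]
  20 = 1·19 + 1   → row D = row B − 1·row C = (1, −1, 2)   [check: −1·39 + 2·20 = 1]
  19 = 19·1 + 0   → remainder 0, stop. gcd = 1 (last nonzero row D).
The gcd is 1, so 20 is invertible mod 39. The last nonzero row gives −1·39 + 2·20 = 1, so t = 2. So 20^(−1) ≡ 2 (mod 39). Verify: 20 · 2 = 40 ≡ 1 (mod 39). ✓

Final answer: 20^(−1) ≡ 2 (mod 39)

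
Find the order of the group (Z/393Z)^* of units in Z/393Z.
(Z/393Z)^* consists of the classes a with gcd(a, 393) = 1, so its order is φ(393). φ is multiplicative, with φ(p^e) = p^e − p^(e−1). Factorise 393 = 3 · 131. Then
  φ(393) = (3 − 1) · (131 − 1) = 2 · 130 = 260.
Thus |(Z/393Z)^*| = 260.

Final answer: |(Z/393Z)^*| = 260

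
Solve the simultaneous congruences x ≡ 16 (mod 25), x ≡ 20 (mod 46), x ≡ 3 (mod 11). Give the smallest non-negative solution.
The moduli 25, 46, 11 are pairwise coprime, so by the CRT there is a unique solution mod 25·46·11 = 12650.
Solve by successive substitution. Start with x ≡ 16 (mod 25).
  Combine with x ≡ 20 (mod 46): write x = 16 + 25·t and require 16 + 25·t ≡ 20 (mod 46), i.e. 25·t ≡ 20 − 16 ≡ 4 (mod 46). Since 25^(−1) ≡ 35 (mod 46), t ≡ 35·4 ≡ 2 (mod 46). So x ≡ 16 + 25·2 = 66 (mod 1150).
  Combine with x ≡ 3 (mod 11): write x = 66 + 1150·t and require 66 + 1150·t ≡ 3 (mod 11), i.e. 1150·t ≡ 3 − 66 ≡ 3 (mod 11). Since 1150^(−1) ≡ 2 (mod 11) (1150 ≡ 6 (mod 11)), t ≡ 2·3 ≡ 6 (mod 11). So x ≡ 66 + 1150·6 = 6966 (mod 12650).
Unique solution in [0, 12650): x = 6966.

Final answer: x ≡ 6966 (mod 12650); the representative in [0, 12650) is 6966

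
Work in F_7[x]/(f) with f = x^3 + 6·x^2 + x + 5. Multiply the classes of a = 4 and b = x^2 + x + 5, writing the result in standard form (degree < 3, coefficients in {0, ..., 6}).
a · b ≡ 4·x^2 + 4·x + 6 (mod f(x))

Multiply as integer polynomials: a · b = 4·x^2 + 4·x + 20. Reducing coefficients mod 7: a · b ≡ 4·x^2 + 4·x + 6. This already has degree < 3, so no reduction by f is needed. Hence a · b ≡ 4·x^2 + 4·x + 6 in F_7[x]/(f).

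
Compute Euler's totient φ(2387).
φ is multiplicative, with φ(p^e) = p^e − p^(e−1). Factorise 2387 = 7 · 11 · 31. Then
  φ(2387) = (7 − 1) · (11 − 1) · (31 − 1) = 6 · 10 · 30 = 1800.

Final answer: φ(2387) = 1800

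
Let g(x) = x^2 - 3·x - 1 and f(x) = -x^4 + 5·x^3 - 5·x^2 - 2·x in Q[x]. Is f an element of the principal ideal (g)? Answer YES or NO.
YES

In Q[x] the ideal (g) consists of all multiples of g, so f ∈ (g) iff g | f, i.e. iff the remainder of f on division by g is 0. Divide f by g (g is monic, so eliminate the leading term of the running remainder at each step):
  leading term -x^4: subtract (-x^2)·g(x) = -x^4 + 3·x^3 + x^2, leaving 2·x^3 - 6·x^2 - 2·x
  leading term 2·x^3: subtract (2·x)·g(x) = 2·x^3 - 6·x^2 - 2·x, leaving 0
The remainder is 0, so f(x) = g(x) · h(x) with h(x) = -x^2 + 2·x. Hence g | f, i.e. f ∈ (g).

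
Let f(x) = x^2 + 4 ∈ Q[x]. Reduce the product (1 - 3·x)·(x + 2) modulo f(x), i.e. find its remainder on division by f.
First multiply in Q[x] without reducing: a · b = -3·x^2 - 5·x + 2. Now divide by f(x) = x^2 + 4, eliminating the leading term at each step:
  leading term -3·x^2: subtract (-3)·f(x) = -3·x^2 - 12, leaving 14 - 5·x
The degree is now < 2, so this is the remainder. Hence a · b ≡ 14 - 5·x in Q[x]/(f).

Final answer: a · b ≡ 14 - 5·x (mod f(x))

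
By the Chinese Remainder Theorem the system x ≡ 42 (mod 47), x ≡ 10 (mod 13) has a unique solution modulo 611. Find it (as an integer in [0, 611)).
The moduli 47, 13 are pairwise coprime, so by the CRT there is a unique solution mod 47·13 = 611.
Solve by successive substitution. Start with x ≡ 42 (mod 47).
  Combine with x ≡ 10 (mod 13): write x = 42 + 47·t and require 42 + 47·t ≡ 10 (mod 13), i.e. 47·t ≡ 10 − 42 ≡ 7 (mod 13). Since 47^(−1) ≡ 5 (mod 13) (47 ≡ 8 (mod 13)), t ≡ 5·7 ≡ 9 (mod 13). So x ≡ 42 + 47·9 = 465 (mod 611).
Unique solution in [0, 611): x = 465.

Final answer: x ≡ 465 (mod 611); the representative in [0, 611) is 465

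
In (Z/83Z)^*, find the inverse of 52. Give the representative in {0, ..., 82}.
52^(−1) ≡ 8 (mod 83)

Apply the extended Euclidean algorithm to (83, 52), tracking rows (r, s, t) with s·83 + t·52 = r. Each division r_prev = q·r_cur + r_new produces the new row as (previous row) − q·(current row):
  row A: (83, 1, 0)   [1·83 + 0·52 = 83]
  row B: (52, 0, 1)   [0·83 + 1·52 = 52]
  83 = 1·52 + 31   → row C = row A − 1·row B = (31, 1, −1)   [check: 1·83 − 1·52 = 31]
  52 = 1·31 + 21   → row D = row B − 1·row C = (21, −1, 2)   [check: −1·83 + 2·52 = 21]
  31 = 1·21 + 10   → row E = row C − 1·row D = (10, 2, −3)   [check: 2·83 − 3·52 = 10]
  21 = 2·10 + 1   → row F = row D − 2·row E = (1, −5, 8)   [check: −5·83 + 8·52 = 1]
  10 = 10·1 + 0   → remainder 0, stop. gcd = 1 (last nonzero row F).
The gcd is 1, so 52 is invertible mod 83. The last nonzero row gives −5·83 + 8·52 = 1, so t = 8. So 52^(−1) ≡ 8 (mod 83). Verify: 52 · 8 = 416 ≡ 1 (mod 83). ✓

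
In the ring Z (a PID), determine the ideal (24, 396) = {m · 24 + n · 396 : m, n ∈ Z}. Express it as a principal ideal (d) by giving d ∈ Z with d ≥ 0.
In the PID Z, (a, b) is generated by gcd(a, b). Compute gcd(396, 24) with the extended Euclidean algorithm, tracking rows (r, s, t) with s·396 + t·24 = r:
  row A: (396, 1, 0)   [1·396 + 0·24 = 396]
  row B: (24, 0, 1)   [0·396 + 1·24 = 24]
  396 = 16·24 + 12   → row C = row A − 16·row B = (12, 1, −16)   [check: 1·396 − 16·24 = 12]
  24 = 2·12 + 0   → remainder 0, stop. gcd = 12 (last nonzero row C).
So gcd(24, 396) = 12, with Bézout identity 1·396 − 16·24 = 12. Containment (⊇): the Bézout identity exhibits 12 as an element of (24, 396), giving (12) ⊆ (24, 396). Containment (⊆): since 12 | 24 and 12 | 396 (24 = 12·2, 396 = 12·33), every Z-linear combination of 24 and 396 is divisible by 12, so (24, 396) ⊆ (12). Therefore (24, 396) = (12), d = 12.

Final answer: (24, 396) = (12); d = 12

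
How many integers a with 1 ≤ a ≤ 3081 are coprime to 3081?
1872

The number of a ∈ {1, ..., 3081} with gcd(a, 3081) = 1 is by definition Euler's totient φ(3081). φ is multiplicative, with φ(p^e) = p^e − p^(e−1). Factorise 3081 = 3 · 13 · 79. Then
  φ(3081) = (3 − 1) · (13 − 1) · (79 − 1) = 2 · 12 · 78 = 1872.
So there are 1872 such integers.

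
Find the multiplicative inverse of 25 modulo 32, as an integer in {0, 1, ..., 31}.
25^(−1) ≡ 9 (mod 32)

Apply the extended Euclidean algorithm to (32, 25), tracking rows (r, s, t) with s·32 + t·25 = r. Each division r_prev = q·r_cur + r_new produces the new row as (previous row) − q·(current row):
  row A: (32, 1, 0)   [1·32 + 0·25 = 32]
  row B: (25, 0, 1)   [0·32 + 1·25 = 25]
  32 = 1·25 + 7   → row C = row A − 1·row B = (7, 1, −1)   [check: 1·32 − 1·25 = 7]
  25 = 3·7 + 4   → row D = row B − 3·row C = (4, −3, 4)   [check: −3·32 + 4·25 = 4]
  7 = 1·4 + 3   → row E = row C − 1·row D = (3, 4, −5)   [check: 4·32 − 5·25 = 3]
  4 = 1·3 + 1   → row F = row D − 1·row E = (1, −7, 9)   [check: −7·32 + 9·25 = 1]
  3 = 3·1 + 0   → remainder 0, stop. gcd = 1 (last nonzero row F).
The gcd is 1, so 25 is invertible mod 32. The last nonzero row gives −7·32 + 9·25 = 1, so t = 9. So 25^(−1) ≡ 9 (mod 32). Verify: 25 · 9 = 225 ≡ 1 (mod 32). ✓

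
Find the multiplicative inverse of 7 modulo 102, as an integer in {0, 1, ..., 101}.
7^(−1) ≡ 73 (mod 102)

Apply the extended Euclidean algorithm to (102, 7), tracking rows (r, s, t) with s·102 + t·7 = r. Each division r_prev = q·r_cur + r_new produces the new row as (previous row) − q·(current row):
  row A: (102, 1, 0)   [1·102 + 0·7 = 102]
  row B: (7, 0, 1)   [0·102 + 1·7 = 7]
  102 = 14·7 + 4   → row C = row A − 14·row B = (4, 1, −14)   [check: 1·102 − 14·7 = 4]
  7 = 1·4 + 3   → row D = row B − 1·row C = (3, −1, 15)   [check: −1·102 + 15·7 = 3]
  4 = 1·3 + 1   → row E = row C − 1·row D = (1, 2, −29)   [check: 2·102 − 29·7 = 1]
  3 = 3·1 + 0   → remainder 0, stop. gcd = 1 (last nonzero row E).
The gcd is 1, so 7 is invertible mod 102. The last nonzero row gives 2·102 − 29·7 = 1, so t = −29. So 7^(−1) ≡ −29 ≡ 73 (mod 102). Verify: 7 · 73 = 511 ≡ 1 (mod 102). ✓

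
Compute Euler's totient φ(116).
φ is multiplicative, with φ(p^e) = p^e − p^(e−1). Factorise 116 = 2^2 · 29. Then
  φ(116) = (2^2 − 2^1) · (29 − 1) = 2 · 28 = 56.

Final answer: φ(116) = 56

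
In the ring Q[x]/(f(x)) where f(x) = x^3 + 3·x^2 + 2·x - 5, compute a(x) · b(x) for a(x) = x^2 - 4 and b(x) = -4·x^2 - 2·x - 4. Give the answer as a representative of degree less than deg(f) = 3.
First multiply in Q[x] without reducing: a · b = -4·x^4 - 2·x^3 + 12·x^2 + 8·x + 16. Now divide by f(x) = x^3 + 3·x^2 + 2·x - 5, eliminating the leading term at each step:
  leading term -4·x^4: subtract (-4·x)·f(x) = -4·x^4 - 12·x^3 - 8·x^2 + 20·x, leaving 10·x^3 + 20·x^2 - 12·x + 16
  leading term 10·x^3: subtract (10)·f(x) = 10·x^3 + 30·x^2 + 20·x - 50, leaving -10·x^2 - 32·x + 66
The degree is now < 3, so this is the remainder. Hence a · b ≡ -10·x^2 - 32·x + 66 in Q[x]/(f).

Final answer: a · b ≡ -10·x^2 - 32·x + 66 (mod f(x))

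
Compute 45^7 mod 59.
Use repeated squaring. Binary(7) = 111. Walk through the bits of the exponent 7 left-to-right: at each bit after the leading one, square the running value, then multiply by 45 if the bit is 1 (always reducing mod 59):
  bit 1 = 1 (leading): start with 45.
  bit 2 = 1: square 45^2 = 2025 ≡ 19; bit is 1, so multiply 19·45 = 855 ≡ 29 (mod 59).
  bit 3 = 1: square 29^2 = 841 ≡ 15; bit is 1, so multiply 15·45 = 675 ≡ 26 (mod 59).
Final value: 45^7 ≡ 26 (mod 59).

Final answer: 26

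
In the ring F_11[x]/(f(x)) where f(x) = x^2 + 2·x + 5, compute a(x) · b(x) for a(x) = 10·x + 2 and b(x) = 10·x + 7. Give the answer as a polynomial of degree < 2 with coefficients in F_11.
Multiply as integer polynomials: a · b = 100·x^2 + 90·x + 14. Reducing coefficients mod 11: a · b ≡ x^2 + 2·x + 3. Now divide by f(x) = x^2 + 2·x + 5 in F_11[x], eliminating the leading term at each step:
  leading term x^2: subtract (1)·f(x) = x^2 + 2·x + 5, leaving 9 (coefficients mod 11)
The degree is now < 2, so this is the remainder. Hence a · b ≡ 9 in F_11[x]/(f).

Final answer: a · b ≡ 9 (mod f(x))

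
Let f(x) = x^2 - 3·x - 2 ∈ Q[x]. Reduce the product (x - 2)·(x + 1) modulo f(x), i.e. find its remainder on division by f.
First multiply in Q[x] without reducing: a · b = x^2 - x - 2. Now divide by f(x) = x^2 - 3·x - 2, eliminating the leading term at each step:
  leading term x^2: subtract (1)·f(x) = x^2 - 3·x - 2, leaving 2·x
The degree is now < 2, so this is the remainder. Hence a · b ≡ 2·x in Q[x]/(f).

Final answer: a · b ≡ 2·x (mod f(x))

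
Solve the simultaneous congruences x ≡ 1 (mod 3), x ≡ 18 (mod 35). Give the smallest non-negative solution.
x ≡ 88 (mod 105); the representative in [0, 105) is 88

The moduli 3, 35 are pairwise coprime, so by the CRT there is a unique solution mod 3·35 = 105.
Solve by successive substitution. Start with x ≡ 1 (mod 3).
  Combine with x ≡ 18 (mod 35): write x = 1 + 3·t and require 1 + 3·t ≡ 18 (mod 35), i.e. 3·t ≡ 18 − 1 ≡ 17 (mod 35). Since 3^(−1) ≡ 12 (mod 35), t ≡ 12·17 ≡ 29 (mod 35). So x ≡ 1 + 3·29 = 88 (mod 105).
Unique solution in [0, 105): x = 88.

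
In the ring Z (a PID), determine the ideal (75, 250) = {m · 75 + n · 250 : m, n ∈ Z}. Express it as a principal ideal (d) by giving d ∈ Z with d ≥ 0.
(75, 250) = (25); d = 25

In the PID Z, (a, b) is generated by gcd(a, b). Compute gcd(250, 75) with the extended Euclidean algorithm, tracking rows (r, s, t) with s·250 + t·75 = r:
  row A: (250, 1, 0)   [1·250 + 0·75 = 250]
  row B: (75, 0, 1)   [0·250 + 1·75 = 75]
  250 = 3·75 + 25   → row C = row A − 3·row B = (25, 1, −3)   [check: 1·250 − 3·75 = 25]
  75 = 3·25 + 0   → remainder 0, stop. gcd = 25 (last nonzero row C).
So gcd(75, 250) = 25, with Bézout identity 1·250 − 3·75 = 25. Containment (⊇): the Bézout identity exhibits 25 as an element of (75, 250), giving (25) ⊆ (75, 250). Containment (⊆): since 25 | 75 and 25 | 250 (75 = 25·3, 250 = 25·10), every Z-linear combination of 75 and 250 is divisible by 25, so (75, 250) ⊆ (25). Therefore (75, 250) = (25), d = 25.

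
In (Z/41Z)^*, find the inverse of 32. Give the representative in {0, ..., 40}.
Apply the extended Euclidean algorithm to (41, 32), tracking rows (r, s, t) with s·41 + t·32 = r. Each division r_prev = q·r_cur + r_new produces the new row as (previous row) − q·(current row):
  row A: (41, 1, 0)   [1·41 + 0·32 = 41]
  row B: (32, 0, 1)   [0·41 + 1·32 = 32]
  41 = 1·32 + 9   → row C = row A − 1·row B = (9, 1, −1)   [check: 1·41 − 1·32 = 9]
  32 = 3·9 + 5   → row D = row B − 3·row C = (5, −3, 4)   [check: −3·41 + 4·32 = 5]
  9 = 1·5 + 4   → row E = row C − 1·row D = (4, 4, −5)   [check: 4·41 − 5·32 = 4]
  5 = 1·4 + 1   → row F = row D − 1·row E = (1, −7, 9)   [check: −7·41 + 9·32 = 1]
  4 = 4·1 + 0   → remainder 0, stop. gcd = 1 (last nonzero row F).
The gcd is 1, so 32 is invertible mod 41. The last nonzero row gives −7·41 + 9·32 = 1, so t = 9. So 32^(−1) ≡ 9 (mod 41). Verify: 32 · 9 = 288 ≡ 1 (mod 41). ✓

Final answer: 32^(−1) ≡ 9 (mod 41)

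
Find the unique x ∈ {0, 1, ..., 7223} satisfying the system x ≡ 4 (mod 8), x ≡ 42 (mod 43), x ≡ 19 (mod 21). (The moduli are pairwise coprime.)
x ≡ 7180 (mod 7224); the representative in [0, 7224) is 7180

The moduli 8, 43, 21 are pairwise coprime, so by the CRT there is a unique solution mod 8·43·21 = 7224.
Solve by successive substitution. Start with x ≡ 4 (mod 8).
  Combine with x ≡ 42 (mod 43): write x = 4 + 8·t and require 4 + 8·t ≡ 42 (mod 43), i.e. 8·t ≡ 42 − 4 ≡ 38 (mod 43). Since 8^(−1) ≡ 27 (mod 43), t ≡ 27·38 ≡ 37 (mod 43). So x ≡ 4 + 8·37 = 300 (mod 344).
  Combine with x ≡ 19 (mod 21): write x = 300 + 344·t and require 300 + 344·t ≡ 19 (mod 21), i.e. 344·t ≡ 19 − 300 ≡ 13 (mod 21). Since 344^(−1) ≡ 8 (mod 21) (344 ≡ 8 (mod 21)), t ≡ 8·13 ≡ 20 (mod 21). So x ≡ 300 + 344·20 = 7180 (mod 7224).
Unique solution in [0, 7224): x = 7180.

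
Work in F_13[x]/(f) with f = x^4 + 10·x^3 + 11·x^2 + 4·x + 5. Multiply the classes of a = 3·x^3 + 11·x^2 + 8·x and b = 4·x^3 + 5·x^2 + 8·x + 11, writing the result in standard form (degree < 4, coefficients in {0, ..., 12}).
a · b ≡ 3·x^3 + 6 (mod f(x))

Multiply as integer polynomials: a · b = 12·x^6 + 59·x^5 + 111·x^4 + 161·x^3 + 185·x^2 + 88·x. Reducing coefficients mod 13: a · b ≡ 12·x^6 + 7·x^5 + 7·x^4 + 5·x^3 + 3·x^2 + 10·x. Now divide by f(x) = x^4 + 10·x^3 + 11·x^2 + 4·x + 5 in F_13[x], eliminating the leading term at each step:
  leading term 12·x^6: subtract (12·x^2)·f(x) = 12·x^6 + 3·x^5 + 2·x^4 + 9·x^3 + 8·x^2, leaving 4·x^5 + 5·x^4 + 9·x^3 + 8·x^2 + 10·x (coefficients mod 13)
  leading term 4·x^5: subtract (4·x)·f(x) = 4·x^5 + x^4 + 5·x^3 + 3·x^2 + 7·x, leaving 4·x^4 + 4·x^3 + 5·x^2 + 3·x (coefficients mod 13)
  leading term 4·x^4: subtract (4)·f(x) = 4·x^4 + x^3 + 5·x^2 + 3·x + 7, leaving 3·x^3 + 6 (coefficients mod 13)
The degree is now < 4, so this is the remainder. Hence a · b ≡ 3·x^3 + 6 in F_13[x]/(f).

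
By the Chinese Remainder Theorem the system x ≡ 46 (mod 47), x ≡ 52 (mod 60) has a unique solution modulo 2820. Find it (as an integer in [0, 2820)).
The moduli 47, 60 are pairwise coprime, so by the CRT there is a unique solution mod 47·60 = 2820.
Solve by successive substitution. Start with x ≡ 46 (mod 47).
  Combine with x ≡ 52 (mod 60): write x = 46 + 47·t and require 46 + 47·t ≡ 52 (mod 60), i.e. 47·t ≡ 52 − 46 ≡ 6 (mod 60). Since 47^(−1) ≡ 23 (mod 60), t ≡ 23·6 ≡ 18 (mod 60). So x ≡ 46 + 47·18 = 892 (mod 2820).
Unique solution in [0, 2820): x = 892.

Final answer: x ≡ 892 (mod 2820); the representative in [0, 2820) is 892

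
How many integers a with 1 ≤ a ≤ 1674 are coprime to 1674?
The number of a ∈ {1, ..., 1674} with gcd(a, 1674) = 1 is by definition Euler's totient φ(1674). φ is multiplicative, with φ(p^e) = p^e − p^(e−1). Factorise 1674 = 2 · 3^3 · 31. Then
  φ(1674) = (2 − 1) · (3^3 − 3^2) · (31 − 1) = 1 · 18 · 30 = 540.
So there are 540 such integers.

Final answer: 540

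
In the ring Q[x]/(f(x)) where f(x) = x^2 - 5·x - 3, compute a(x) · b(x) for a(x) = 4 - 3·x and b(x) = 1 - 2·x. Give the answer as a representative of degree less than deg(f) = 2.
a · b ≡ 19·x + 22 (mod f(x))

First multiply in Q[x] without reducing: a · b = 6·x^2 - 11·x + 4. Now divide by f(x) = x^2 - 5·x - 3, eliminating the leading term at each step:
  leading term 6·x^2: subtract (6)·f(x) = 6·x^2 - 30·x - 18, leaving 19·x + 22
The degree is now < 2, so this is the remainder. Hence a · b ≡ 19·x + 22 in Q[x]/(f).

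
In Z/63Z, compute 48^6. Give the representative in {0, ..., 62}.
36

Use repeated squaring. Binary(6) = 110. Walk through the bits of the exponent 6 left-to-right: at each bit after the leading one, square the running value, then multiply by 48 if the bit is 1 (always reducing mod 63):
  bit 1 = 1 (leading): start with 48.
  bit 2 = 1: square 48^2 = 2304 ≡ 36; bit is 1, so multiply 36·48 = 1728 ≡ 27 (mod 63).
  bit 3 = 0: square 27^2 = 729 ≡ 36 (mod 63).
Final value: 48^6 ≡ 36 (mod 63).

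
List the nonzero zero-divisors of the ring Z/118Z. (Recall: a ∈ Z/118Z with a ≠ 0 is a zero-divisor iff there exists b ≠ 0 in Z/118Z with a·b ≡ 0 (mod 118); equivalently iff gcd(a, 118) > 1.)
nonzero zero-divisors of Z/118Z = {2, 4, 6, 8, 10, 12, 14, 16, 18, 20, 22, 24, 26, 28, 30, 32, 34, 36, 38, 40, 42, 44, 46, 48, 50, 52, 54, 56, 58, 59, 60, 62, 64, 66, 68, 70, 72, 74, 76, 78, 80, 82, 84, 86, 88, 90, 92, 94, 96, 98, 100, 102, 104, 106, 108, 110, 112, 114, 116}

An element a ∈ Z/118Z (with a ≠ 0) is a zero-divisor iff gcd(a, 118) > 1 (because a is a unit precisely when gcd(a, n) = 1, and in Z/nZ every nonzero, non-unit element is a zero-divisor). Scan a = 1, ..., 117 and keep those with gcd(a, 118) > 1:
  gcd(2, 118) = 2, gcd(4, 118) = 2, gcd(6, 118) = 2, gcd(8, 118) = 2, gcd(10, 118) = 2, gcd(12, 118) = 2, gcd(14, 118) = 2, gcd(16, 118) = 2, gcd(18, 118) = 2, gcd(20, 118) = 2, gcd(22, 118) = 2, gcd(24, 118) = 2, gcd(26, 118) = 2, gcd(28, 118) = 2, gcd(30, 118) = 2, gcd(32, 118) = 2, gcd(34, 118) = 2, gcd(36, 118) = 2, gcd(38, 118) = 2, gcd(40, 118) = 2, gcd(42, 118) = 2, gcd(44, 118) = 2, gcd(46, 118) = 2, gcd(48, 118) = 2, gcd(50, 118) = 2, gcd(52, 118) = 2, gcd(54, 118) = 2, gcd(56, 118) = 2, gcd(58, 118) = 2, gcd(59, 118) = 59, gcd(60, 118) = 2, gcd(62, 118) = 2, gcd(64, 118) = 2, gcd(66, 118) = 2, gcd(68, 118) = 2, gcd(70, 118) = 2, gcd(72, 118) = 2, gcd(74, 118) = 2, gcd(76, 118) = 2, gcd(78, 118) = 2, gcd(80, 118) = 2, gcd(82, 118) = 2, gcd(84, 118) = 2, gcd(86, 118) = 2, gcd(88, 118) = 2, gcd(90, 118) = 2, gcd(92, 118) = 2, gcd(94, 118) = 2, gcd(96, 118) = 2, gcd(98, 118) = 2, gcd(100, 118) = 2, gcd(102, 118) = 2, gcd(104, 118) = 2, gcd(106, 118) = 2, gcd(108, 118) = 2, gcd(110, 118) = 2, gcd(112, 118) = 2, gcd(114, 118) = 2, gcd(116, 118) = 2.
All other a ∈ {1, ..., 117} have gcd(a, 118) = 1 and are units. So the nonzero zero-divisors are exactly the 59 values of a appearing in this scan.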